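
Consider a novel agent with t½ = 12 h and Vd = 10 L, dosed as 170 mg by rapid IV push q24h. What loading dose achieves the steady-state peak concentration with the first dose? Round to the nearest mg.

227 mg

f = (1/2)^(24/12) ≈ 0.250000; accumulation ratio R = 1/(1−f) ≈ 1.33333.
Loading dose to hit Cmax,ss on first dose: D_load = D_maint·R ≈ 170 × 1.33333 ≈ 226.67 mg.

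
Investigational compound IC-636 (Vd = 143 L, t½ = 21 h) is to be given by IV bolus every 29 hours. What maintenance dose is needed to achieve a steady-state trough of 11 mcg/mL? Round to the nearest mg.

2524 mg

τ/t½ = 29/21 ≈ 1.381, so f = (1/2)^(29/21) ≈ 0.383965.
Cmin,ss = (D/Vd)·f/(1−f), so D = Cmin,ss·Vd·(1−f)/f.
D = 11 × 143 × (1−f)/f ≈ 11 × 143 × 1.60440 ≈ 2523.72 mg.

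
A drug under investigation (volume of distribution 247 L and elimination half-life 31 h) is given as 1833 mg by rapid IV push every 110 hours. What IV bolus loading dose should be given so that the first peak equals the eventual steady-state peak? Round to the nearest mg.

f = (1/2)^(110/31) ≈ 0.085473; accumulation ratio R = 1/(1−f) ≈ 1.09346.
Loading dose to hit Cmax,ss on first dose: D_load = D_maint·R ≈ 1833 × 1.09346 ≈ 2004.31 mg.

2004 mg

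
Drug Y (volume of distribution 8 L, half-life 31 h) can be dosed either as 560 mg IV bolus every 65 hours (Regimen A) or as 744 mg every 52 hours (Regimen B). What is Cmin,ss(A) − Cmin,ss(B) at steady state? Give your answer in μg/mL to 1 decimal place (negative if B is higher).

Regimen A: f = (1/2)^(65/31) ≈ 0.2338; Cmin,ss = (560/8)·f/(1−f) ≈ 21.360 μg/mL.
Regimen B: f = (1/2)^(52/31) ≈ 0.3126; Cmin,ss = (744/8)·f/(1−f) ≈ 42.292 μg/mL.
Difference ≈ 21.360 − 42.292 ≈ -20.932 μg/mL.

-20.9 μg/mL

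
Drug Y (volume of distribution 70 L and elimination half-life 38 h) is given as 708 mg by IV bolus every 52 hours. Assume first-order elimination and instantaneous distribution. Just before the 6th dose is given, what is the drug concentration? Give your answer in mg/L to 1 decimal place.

6.3 mg/L

f = (1/2)^(τ/t½) = (1/2)^(52/38) ≈ 0.3873.
C₀ = D/Vd = 708/70 ≈ 10.114 mg/L.
Before the 6th dose, 5 doses have been given. Superposition: Cmin = C₀·(f + f² + … + f^5).
≈ 10.114 × (0.3873 + 0.1500 + 0.0581 + 0.0225 + 0.0087) ≈ 10.114 × 0.6266 ≈ 6.337 mg/L.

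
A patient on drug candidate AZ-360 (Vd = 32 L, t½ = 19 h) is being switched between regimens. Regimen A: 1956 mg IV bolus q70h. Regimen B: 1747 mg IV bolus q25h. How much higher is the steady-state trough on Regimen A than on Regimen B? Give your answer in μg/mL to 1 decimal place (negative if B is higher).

Regimen A: f = (1/2)^(70/19) ≈ 0.0778; Cmin,ss = (1956/32)·f/(1−f) ≈ 5.157 μg/mL.
Regimen B: f = (1/2)^(25/19) ≈ 0.4017; Cmin,ss = (1747/32)·f/(1−f) ≈ 36.654 μg/mL.
Difference ≈ 5.157 − 36.654 ≈ -31.497 μg/mL.

-31.5 μg/mL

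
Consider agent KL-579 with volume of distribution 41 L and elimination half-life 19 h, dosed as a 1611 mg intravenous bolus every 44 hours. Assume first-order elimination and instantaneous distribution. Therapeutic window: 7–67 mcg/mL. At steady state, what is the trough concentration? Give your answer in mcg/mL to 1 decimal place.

τ/t½ = 44/19 ≈ 2.3158, so fraction remaining f = (1/2)^(44/19) ≈ 0.2009.
Accumulation ratio R = 1/(1 − f) ≈ 1/0.7991 ≈ 1.2514.
Each bolus raises the concentration by D/Vd = 1611/41 ≈ 39.293 mcg/mL.
Cmax,ss = C₀/(1 − f) ≈ 39.293/0.7991 ≈ 49.172 mcg/mL.
One interval later, Cmin,ss = Cmax,ss·e^(−kτ) ≈ 49.172 × 0.2009 ≈ 9.879 mcg/mL.
Trough 9.9 mcg/mL vs MEC 7 mcg/mL: adequate.

9.9 mcg/mL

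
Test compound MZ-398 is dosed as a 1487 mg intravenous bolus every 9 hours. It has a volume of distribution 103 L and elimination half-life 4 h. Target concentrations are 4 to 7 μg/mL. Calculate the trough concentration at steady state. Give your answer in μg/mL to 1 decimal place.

k = ln2/t½ = ln2/4 ≈ 0.173287 h⁻¹; fraction remaining f = e^(−kτ) = e^(−0.173287×9) ≈ 0.2102.
Single-dose peak C₀ = D/Vd = 1487/103 ≈ 14.437 μg/mL.
Steady-state trough Cmin,ss = C₀·f/(1−f) ≈ 14.437 × 0.2102/0.7898 ≈ 3.842 μg/mL.
Trough 3.8 μg/mL vs MEC 4 μg/mL: subtherapeutic.

3.8 μg/mL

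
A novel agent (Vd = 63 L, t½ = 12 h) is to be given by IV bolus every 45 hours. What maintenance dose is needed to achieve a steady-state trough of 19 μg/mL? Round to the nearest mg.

τ/t½ = 45/12 ≈ 3.75, so f = (1/2)^(45/12) ≈ 0.074325.
Cmin,ss = (D/Vd)·f/(1−f), so D = Cmin,ss·Vd·(1−f)/f.
D = 19 × 63 × (1−f)/f ≈ 19 × 63 × 12.45442 ≈ 14907.94 mg.

14908 mg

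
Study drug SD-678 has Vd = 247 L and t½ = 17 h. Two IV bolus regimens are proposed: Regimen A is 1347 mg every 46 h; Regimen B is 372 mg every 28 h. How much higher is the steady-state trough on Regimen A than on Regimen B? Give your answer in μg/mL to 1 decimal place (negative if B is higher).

Regimen A: f = (1/2)^(46/17) ≈ 0.1533; Cmin,ss = (1347/247)·f/(1−f) ≈ 0.987 μg/mL.
Regimen B: f = (1/2)^(28/17) ≈ 0.3193; Cmin,ss = (372/247)·f/(1−f) ≈ 0.706 μg/mL.
Difference ≈ 0.987 − 0.706 ≈ 0.281 μg/mL.

0.3 μg/mL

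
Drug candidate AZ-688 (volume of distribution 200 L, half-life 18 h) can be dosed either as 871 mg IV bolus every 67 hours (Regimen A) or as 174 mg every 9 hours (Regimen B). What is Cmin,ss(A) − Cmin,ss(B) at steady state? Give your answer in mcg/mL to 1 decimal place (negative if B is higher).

-1.7 mcg/mL

Regimen A: f = (1/2)^(67/18) ≈ 0.0758; Cmin,ss = (871/200)·f/(1−f) ≈ 0.357 mcg/mL.
Regimen B: f = (1/2)^(9/18) ≈ 0.7071; Cmin,ss = (174/200)·f/(1−f) ≈ 2.100 mcg/mL.
Difference ≈ 0.357 − 2.100 ≈ -1.743 mcg/mL.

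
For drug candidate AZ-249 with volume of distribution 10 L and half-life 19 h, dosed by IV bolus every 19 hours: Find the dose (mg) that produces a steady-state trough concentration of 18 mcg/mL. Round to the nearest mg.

τ/t½ = 19/19 ≈ 1, so f = (1/2)^(19/19) ≈ 0.500000.
Cmin,ss = (D/Vd)·f/(1−f), so D = Cmin,ss·Vd·(1−f)/f.
D = 18 × 10 × (1−f)/f ≈ 18 × 10 × 1.00000 ≈ 180.00 mg.

180 mg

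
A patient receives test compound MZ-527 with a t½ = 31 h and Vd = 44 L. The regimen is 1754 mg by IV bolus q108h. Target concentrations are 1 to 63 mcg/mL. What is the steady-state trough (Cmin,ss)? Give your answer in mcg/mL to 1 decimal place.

Over one 108-h interval, 108/31 ≈ 3.4839 half-lives elapse, leaving f ≈ 0.0894 of each dose.
Accumulation ratio R = 1/(1 − f) ≈ 1/0.9106 ≈ 1.0982.
Each bolus raises the concentration by D/Vd = 1754/44 ≈ 39.864 mcg/mL.
Cmax,ss = C₀/(1 − f) ≈ 39.864/0.9106 ≈ 43.778 mcg/mL.
Steady-state trough Cmin,ss = Cmax,ss·f ≈ 43.778 × 0.0894 ≈ 3.914 mcg/mL.
Trough 3.9 mcg/mL vs MEC 1 mcg/mL: adequate.

3.9 mcg/mL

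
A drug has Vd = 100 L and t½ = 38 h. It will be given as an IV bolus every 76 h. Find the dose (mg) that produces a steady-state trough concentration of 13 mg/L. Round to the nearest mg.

3900 mg

τ/t½ = 76/38 ≈ 2, so f = (1/2)^(76/38) ≈ 0.250000.
Cmin,ss = (D/Vd)·f/(1−f), so D = Cmin,ss·Vd·(1−f)/f.
D = 13 × 100 × (1−f)/f ≈ 13 × 100 × 3.00000 ≈ 3900.00 mg.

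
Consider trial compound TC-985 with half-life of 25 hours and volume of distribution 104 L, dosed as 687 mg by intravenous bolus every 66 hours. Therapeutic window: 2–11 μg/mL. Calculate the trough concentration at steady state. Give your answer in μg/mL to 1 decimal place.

1.3 μg/mL

k = ln2/t½ = ln2/25 ≈ 0.027726 h⁻¹; fraction remaining f = e^(−kτ) = e^(−0.027726×66) ≈ 0.1604.
Accumulation ratio R = 1/(1 − f) ≈ 1/0.8396 ≈ 1.1910.
Each bolus raises the concentration by D/Vd = 687/104 ≈ 6.606 μg/mL.
Steady-state peak Cmax,ss = C₀·R ≈ 6.606 × 1.1910 ≈ 7.868 μg/mL.
One interval later, Cmin,ss = Cmax,ss·e^(−kτ) ≈ 7.868 × 0.1604 ≈ 1.262 μg/mL.
Trough 1.3 μg/mL vs MEC 2 μg/mL: subtherapeutic.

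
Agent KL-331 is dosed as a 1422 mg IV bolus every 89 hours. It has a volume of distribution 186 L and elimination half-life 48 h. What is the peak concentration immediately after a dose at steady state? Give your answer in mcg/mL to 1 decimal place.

k = ln2/t½ = ln2/48 ≈ 0.014441 h⁻¹; fraction remaining f = e^(−kτ) = e^(−0.014441×89) ≈ 0.2766.
At steady state, accumulation factor R = 1/(1 − e^(−kτ)) ≈ 1.3824.
Single-dose peak C₀ = D/Vd = 1422/186 ≈ 7.645 mcg/mL.
Cmax,ss = C₀/(1 − f) ≈ 7.645/0.7234 ≈ 10.568 mcg/mL.

10.6 mcg/mL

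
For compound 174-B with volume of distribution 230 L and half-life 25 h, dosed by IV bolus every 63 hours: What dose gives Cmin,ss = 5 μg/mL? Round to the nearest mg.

5446 mg

τ/t½ = 63/25 ≈ 2.52, so f = (1/2)^(63/25) ≈ 0.174343.
Cmin,ss = (D/Vd)·f/(1−f), so D = Cmin,ss·Vd·(1−f)/f.
D = 5 × 230 × (1−f)/f ≈ 5 × 230 × 4.73582 ≈ 5446.19 mg.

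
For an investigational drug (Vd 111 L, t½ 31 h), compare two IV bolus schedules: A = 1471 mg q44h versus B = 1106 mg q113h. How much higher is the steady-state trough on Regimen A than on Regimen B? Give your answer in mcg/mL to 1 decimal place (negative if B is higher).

Regimen A: f = (1/2)^(44/31) ≈ 0.3739; Cmin,ss = (1471/111)·f/(1−f) ≈ 7.914 mcg/mL.
Regimen B: f = (1/2)^(113/31) ≈ 0.0799; Cmin,ss = (1106/111)·f/(1−f) ≈ 0.865 mcg/mL.
Difference ≈ 7.914 − 0.865 ≈ 7.049 mcg/mL.

7.0 mcg/mL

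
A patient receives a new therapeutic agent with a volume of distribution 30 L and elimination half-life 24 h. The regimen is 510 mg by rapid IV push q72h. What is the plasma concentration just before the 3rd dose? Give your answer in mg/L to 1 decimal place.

2.4 mg/L

f = (1/2)^(τ/t½) = (1/2)^(72/24) ≈ 0.1250.
C₀ = D/Vd = 510/30 ≈ 17.000 mg/L.
Before the 3rd dose, 2 doses have been given. Superposition: Cmin = C₀·(f + f²).
≈ 17.000 × (0.1250 + 0.0156) ≈ 17.000 × 0.1406 ≈ 2.390 mg/L.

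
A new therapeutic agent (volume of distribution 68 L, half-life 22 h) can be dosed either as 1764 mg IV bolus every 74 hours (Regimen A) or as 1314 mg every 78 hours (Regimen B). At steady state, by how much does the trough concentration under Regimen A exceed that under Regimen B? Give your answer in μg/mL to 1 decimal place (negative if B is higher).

Regimen A: f = (1/2)^(74/22) ≈ 0.0972; Cmin,ss = (1764/68)·f/(1−f) ≈ 2.793 μg/mL.
Regimen B: f = (1/2)^(78/22) ≈ 0.0856; Cmin,ss = (1314/68)·f/(1−f) ≈ 1.809 μg/mL.
Difference ≈ 2.793 − 1.809 ≈ 0.984 μg/mL.

1.0 μg/mL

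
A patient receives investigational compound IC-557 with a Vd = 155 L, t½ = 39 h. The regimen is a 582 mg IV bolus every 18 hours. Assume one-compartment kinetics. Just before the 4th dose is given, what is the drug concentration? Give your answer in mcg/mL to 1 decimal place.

6.1 mcg/mL

f = (1/2)^(τ/t½) = (1/2)^(18/39) ≈ 0.7262.
C₀ = D/Vd = 582/155 ≈ 3.755 mcg/mL.
Before the 4th dose, 3 doses have been given. Superposition: Cmin = C₀·(f + f² + … + f^3).
≈ 3.755 × (0.7262 + 0.5274 + 0.3830) ≈ 3.755 × 1.6366 ≈ 6.145 mcg/mL.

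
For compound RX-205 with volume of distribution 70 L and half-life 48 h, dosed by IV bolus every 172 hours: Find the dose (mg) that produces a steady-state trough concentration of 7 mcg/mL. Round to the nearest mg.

τ/t½ = 172/48 ≈ 3.5833, so f = (1/2)^(172/48) ≈ 0.083427.
Cmin,ss = (D/Vd)·f/(1−f), so D = Cmin,ss·Vd·(1−f)/f.
D = 7 × 70 × (1−f)/f ≈ 7 × 70 × 10.98653 ≈ 5383.40 mg.

5383 mg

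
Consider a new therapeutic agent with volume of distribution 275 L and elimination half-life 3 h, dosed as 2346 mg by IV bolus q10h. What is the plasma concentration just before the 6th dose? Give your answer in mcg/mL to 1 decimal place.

f = (1/2)^(τ/t½) = (1/2)^(10/3) ≈ 0.0992.
C₀ = D/Vd = 2346/275 ≈ 8.531 mcg/mL.
Before the 6th dose, 5 doses have been given. Superposition: Cmin = C₀·(f + f² + … + f^5).
≈ 8.531 × (0.0992 + 0.0098 + 0.0010 + 0.0001 + 0.0000) ≈ 8.531 × 0.1101 ≈ 0.939 mcg/mL.

0.9 mcg/mL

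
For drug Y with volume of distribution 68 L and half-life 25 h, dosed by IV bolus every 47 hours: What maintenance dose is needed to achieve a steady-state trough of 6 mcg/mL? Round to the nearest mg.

τ/t½ = 47/25 ≈ 1.88, so f = (1/2)^(47/25) ≈ 0.271684.
Cmin,ss = (D/Vd)·f/(1−f), so D = Cmin,ss·Vd·(1−f)/f.
D = 6 × 68 × (1−f)/f ≈ 6 × 68 × 2.68075 ≈ 1093.75 mg.

1094 mg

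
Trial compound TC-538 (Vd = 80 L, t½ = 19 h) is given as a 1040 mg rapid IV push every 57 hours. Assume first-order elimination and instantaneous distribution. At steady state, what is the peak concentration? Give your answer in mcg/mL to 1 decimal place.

14.9 mcg/mL

τ = 57 h = 3 half-lives, so f = (1/2)^3 = 0.125.
Accumulation ratio R = 1/(1 − f) = 1/0.875 = 8/7.
Single-dose peak C₀ = D/Vd = 1040/80 = 13 mcg/mL.
Steady-state peak Cmax,ss = C₀·R = 13 × 8/7 ≈ 14.857 mcg/mL.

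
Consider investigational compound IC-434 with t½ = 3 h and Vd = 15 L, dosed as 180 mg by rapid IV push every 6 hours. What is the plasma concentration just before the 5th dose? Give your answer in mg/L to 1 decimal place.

f = (1/2)^(τ/t½) = (1/2)^(6/3) ≈ 0.2500.
C₀ = D/Vd = 180/15 ≈ 12.000 mg/L.
Before the 5th dose, 4 doses have been given. Superposition: Cmin = C₀·(f + f² + … + f^4).
≈ 12.000 × (0.2500 + 0.0625 + 0.0156 + 0.0039) ≈ 12.000 × 0.3320 ≈ 3.984 mg/L.

4.0 mg/L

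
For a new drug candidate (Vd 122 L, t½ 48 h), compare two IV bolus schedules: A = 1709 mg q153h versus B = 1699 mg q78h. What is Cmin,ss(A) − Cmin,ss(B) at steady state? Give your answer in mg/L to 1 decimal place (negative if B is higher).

-5.0 mg/L

Regimen A: f = (1/2)^(153/48) ≈ 0.1098; Cmin,ss = (1709/122)·f/(1−f) ≈ 1.728 mg/L.
Regimen B: f = (1/2)^(78/48) ≈ 0.3242; Cmin,ss = (1699/122)·f/(1−f) ≈ 6.681 mg/L.
Difference ≈ 1.728 − 6.681 ≈ -4.953 mg/L.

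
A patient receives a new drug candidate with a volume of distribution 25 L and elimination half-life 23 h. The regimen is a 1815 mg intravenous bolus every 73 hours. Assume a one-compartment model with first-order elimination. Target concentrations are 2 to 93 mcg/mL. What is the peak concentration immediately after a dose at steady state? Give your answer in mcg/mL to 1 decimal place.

k = ln2/t½ = ln2/23 ≈ 0.030137 h⁻¹; fraction remaining f = e^(−kτ) = e^(−0.030137×73) ≈ 0.1108.
Accumulation ratio R = 1/(1 − f) ≈ 1/0.8892 ≈ 1.1246.
Each bolus raises the concentration by D/Vd = 1815/25 ≈ 72.600 mcg/mL.
Steady-state peak Cmax,ss = C₀·R ≈ 72.600 × 1.1246 ≈ 81.646 mcg/mL.
Peak 81.6 mcg/mL vs MTC 93 mcg/mL: below toxic threshold.

81.6 mcg/mL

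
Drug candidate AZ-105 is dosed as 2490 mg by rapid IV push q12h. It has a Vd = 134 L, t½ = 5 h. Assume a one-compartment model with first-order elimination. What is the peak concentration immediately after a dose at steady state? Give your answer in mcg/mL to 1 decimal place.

Over one 12-h interval, 12/5 ≈ 2.4 half-lives elapse, leaving f ≈ 0.1895 of each dose.
Accumulation ratio R = 1/(1 − f) ≈ 1/0.8105 ≈ 1.2338.
Each bolus raises the concentration by D/Vd = 2490/134 ≈ 18.582 mcg/mL.
Cmax,ss = C₀/(1 − f) ≈ 18.582/0.8105 ≈ 22.927 mcg/mL.

22.9 mcg/mL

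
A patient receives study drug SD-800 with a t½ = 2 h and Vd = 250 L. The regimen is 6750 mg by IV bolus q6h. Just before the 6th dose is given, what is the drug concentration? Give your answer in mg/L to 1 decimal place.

3.9 mg/L

f = (1/2)^(τ/t½) = (1/2)^(6/2) ≈ 0.1250.
C₀ = D/Vd = 6750/250 ≈ 27.000 mg/L.
Before the 6th dose, 5 doses have been given. Superposition: Cmin = C₀·(f + f² + … + f^5).
≈ 27.000 × (0.1250 + 0.0156 + 0.0020 + 0.0002 + 0.0000) ≈ 27.000 × 0.1428 ≈ 3.856 mg/L.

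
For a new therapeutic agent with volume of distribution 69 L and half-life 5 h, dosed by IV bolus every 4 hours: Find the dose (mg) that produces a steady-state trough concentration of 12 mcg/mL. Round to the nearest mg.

614 mg

τ/t½ = 4/5 ≈ 0.8, so f = (1/2)^(4/5) ≈ 0.574349.
Cmin,ss = (D/Vd)·f/(1−f), so D = Cmin,ss·Vd·(1−f)/f.
D = 12 × 69 × (1−f)/f ≈ 12 × 69 × 0.74110 ≈ 613.63 mg.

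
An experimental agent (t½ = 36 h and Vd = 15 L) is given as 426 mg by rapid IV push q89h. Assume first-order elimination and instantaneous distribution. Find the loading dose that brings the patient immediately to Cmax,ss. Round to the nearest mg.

520 mg

f = (1/2)^(89/36) ≈ 0.180213; accumulation ratio R = 1/(1−f) ≈ 1.21983.
Loading dose to hit Cmax,ss on first dose: D_load = D_maint·R ≈ 426 × 1.21983 ≈ 519.65 mg.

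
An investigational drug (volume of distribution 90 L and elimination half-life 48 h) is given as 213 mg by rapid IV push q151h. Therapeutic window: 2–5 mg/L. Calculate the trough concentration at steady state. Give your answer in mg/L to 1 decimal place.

Over one 151-h interval, 151/48 ≈ 3.1458 half-lives elapse, leaving f ≈ 0.1130 of each dose.
Accumulation ratio R = 1/(1 − f) ≈ 1/0.8870 ≈ 1.1274.
Single-dose peak C₀ = D/Vd = 213/90 ≈ 2.367 mg/L.
Steady-state peak Cmax,ss = C₀·R ≈ 2.367 × 1.1274 ≈ 2.669 mg/L.
One interval later, Cmin,ss = Cmax,ss·e^(−kτ) ≈ 2.669 × 0.1130 ≈ 0.302 mg/L.
Trough 0.3 mg/L vs MEC 2 mg/L: subtherapeutic.

0.3 mg/L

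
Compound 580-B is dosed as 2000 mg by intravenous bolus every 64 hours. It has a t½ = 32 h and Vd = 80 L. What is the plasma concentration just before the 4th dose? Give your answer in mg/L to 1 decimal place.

8.2 mg/L

f = (1/2)^(τ/t½) = (1/2)^(64/32) ≈ 0.2500.
C₀ = D/Vd = 2000/80 ≈ 25.000 mg/L.
Before the 4th dose, 3 doses have been given. Superposition: Cmin = C₀·(f + f² + … + f^3).
≈ 25.000 × (0.2500 + 0.0625 + 0.0156) ≈ 25.000 × 0.3281 ≈ 8.203 mg/L.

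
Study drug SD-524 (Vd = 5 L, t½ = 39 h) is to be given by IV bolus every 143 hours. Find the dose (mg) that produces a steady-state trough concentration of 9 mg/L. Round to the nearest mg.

526 mg

τ/t½ = 143/39 ≈ 3.6667, so f = (1/2)^(143/39) ≈ 0.078745.
Cmin,ss = (D/Vd)·f/(1−f), so D = Cmin,ss·Vd·(1−f)/f.
D = 9 × 5 × (1−f)/f ≈ 9 × 5 × 11.69922 ≈ 526.46 mg.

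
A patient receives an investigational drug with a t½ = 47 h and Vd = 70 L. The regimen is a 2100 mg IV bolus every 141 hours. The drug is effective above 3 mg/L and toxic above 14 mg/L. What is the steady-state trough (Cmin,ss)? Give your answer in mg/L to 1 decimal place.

τ = 141 h = 3 half-lives, so f = (1/2)^3 = 0.125.
Accumulation ratio R = 1/(1 − f) = 1/0.875 = 8/7.
Single-dose peak C₀ = D/Vd = 2100/70 = 30 mg/L.
Steady-state peak Cmax,ss = C₀·R = 30 × 8/7 ≈ 34.286 mg/L.
Steady-state trough Cmin,ss = Cmax,ss·f ≈ 34.286 × 0.125 ≈ 4.286 mg/L.
Trough 4.3 mg/L vs MEC 3 mg/L: adequate.

4.3 mg/L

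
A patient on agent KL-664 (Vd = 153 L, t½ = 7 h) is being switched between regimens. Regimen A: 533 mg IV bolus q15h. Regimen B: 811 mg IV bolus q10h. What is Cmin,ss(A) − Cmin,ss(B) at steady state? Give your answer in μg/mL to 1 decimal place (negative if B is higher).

Regimen A: f = (1/2)^(15/7) ≈ 0.2264; Cmin,ss = (533/153)·f/(1−f) ≈ 1.020 μg/mL.
Regimen B: f = (1/2)^(10/7) ≈ 0.3715; Cmin,ss = (811/153)·f/(1−f) ≈ 3.133 μg/mL.
Difference ≈ 1.020 − 3.133 ≈ -2.113 μg/mL.

-2.1 μg/mL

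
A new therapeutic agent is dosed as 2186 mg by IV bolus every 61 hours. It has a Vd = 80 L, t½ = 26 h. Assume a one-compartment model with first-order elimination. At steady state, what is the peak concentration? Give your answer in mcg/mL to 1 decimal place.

34.0 mcg/mL

Over one 61-h interval, 61/26 ≈ 2.3462 half-lives elapse, leaving f ≈ 0.1967 of each dose.
At steady state, accumulation factor R = 1/(1 − e^(−kτ)) ≈ 1.2449.
Each bolus raises the concentration by D/Vd = 2186/80 ≈ 27.325 mcg/mL.
Cmax,ss = C₀/(1 − f) ≈ 27.325/0.8033 ≈ 34.016 mcg/mL.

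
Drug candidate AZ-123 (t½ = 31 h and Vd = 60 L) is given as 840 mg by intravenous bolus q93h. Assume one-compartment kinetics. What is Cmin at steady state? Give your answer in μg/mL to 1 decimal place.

τ = 93 h = 3 half-lives, so f = (1/2)^3 = 0.125.
Accumulation ratio R = 1/(1 − f) = 1/0.875 = 8/7.
Single-dose peak C₀ = D/Vd = 840/60 = 14 μg/mL.
Steady-state peak Cmax,ss = C₀·R = 14 × 8/7 ≈ 16.000 μg/mL.
Steady-state trough Cmin,ss = Cmax,ss·f ≈ 16.000 × 0.125 ≈ 2.000 μg/mL.

2.0 μg/mL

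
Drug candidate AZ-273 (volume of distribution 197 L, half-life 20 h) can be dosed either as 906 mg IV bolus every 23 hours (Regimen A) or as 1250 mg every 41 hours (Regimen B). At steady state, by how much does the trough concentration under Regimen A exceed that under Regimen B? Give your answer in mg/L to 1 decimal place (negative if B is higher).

1.8 mg/L

Regimen A: f = (1/2)^(23/20) ≈ 0.4506; Cmin,ss = (906/197)·f/(1−f) ≈ 3.772 mg/L.
Regimen B: f = (1/2)^(41/20) ≈ 0.2415; Cmin,ss = (1250/197)·f/(1−f) ≈ 2.020 mg/L.
Difference ≈ 3.772 − 2.020 ≈ 1.752 mg/L.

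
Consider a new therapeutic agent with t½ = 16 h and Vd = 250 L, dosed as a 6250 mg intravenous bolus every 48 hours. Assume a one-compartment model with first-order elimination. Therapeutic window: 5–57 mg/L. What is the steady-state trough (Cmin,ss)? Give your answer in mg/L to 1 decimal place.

τ = 48 h = 3 half-lives, so f = (1/2)^3 = 0.125.
Accumulation ratio R = 1/(1 − f) = 1/0.875 = 8/7.
Single-dose peak C₀ = D/Vd = 6250/250 = 25 mg/L.
Steady-state peak Cmax,ss = C₀·R = 25 × 8/7 ≈ 28.571 mg/L.
Steady-state trough Cmin,ss = Cmax,ss·f ≈ 28.571 × 0.125 ≈ 3.571 mg/L.
Trough 3.6 mg/L vs MEC 5 mg/L: subtherapeutic.

3.6 mg/L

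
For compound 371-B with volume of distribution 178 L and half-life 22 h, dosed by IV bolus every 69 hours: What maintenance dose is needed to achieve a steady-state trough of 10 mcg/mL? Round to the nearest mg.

13872 mg

τ/t½ = 69/22 ≈ 3.1364, so f = (1/2)^(69/22) ≈ 0.113726.
Cmin,ss = (D/Vd)·f/(1−f), so D = Cmin,ss·Vd·(1−f)/f.
D = 10 × 178 × (1−f)/f ≈ 10 × 178 × 7.79306 ≈ 13871.65 mg.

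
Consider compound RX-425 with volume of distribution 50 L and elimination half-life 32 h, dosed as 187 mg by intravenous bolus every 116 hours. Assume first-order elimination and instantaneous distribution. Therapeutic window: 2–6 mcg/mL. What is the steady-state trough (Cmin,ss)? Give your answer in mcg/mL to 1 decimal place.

0.3 mcg/mL

k = ln2/t½ = ln2/32 ≈ 0.021661 h⁻¹; fraction remaining f = e^(−kτ) = e^(−0.021661×116) ≈ 0.0811.
Each bolus raises the concentration by D/Vd = 187/50 ≈ 3.740 mcg/mL.
Steady-state trough Cmin,ss = C₀·f/(1−f) ≈ 3.740 × 0.0811/0.9189 ≈ 0.330 mcg/mL.
Trough 0.3 mcg/mL vs MEC 2 mcg/mL: subtherapeutic.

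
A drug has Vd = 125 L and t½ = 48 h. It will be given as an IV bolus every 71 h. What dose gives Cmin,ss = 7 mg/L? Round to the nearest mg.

τ/t½ = 71/48 ≈ 1.4792, so f = (1/2)^(71/48) ≈ 0.358696.
Cmin,ss = (D/Vd)·f/(1−f), so D = Cmin,ss·Vd·(1−f)/f.
D = 7 × 125 × (1−f)/f ≈ 7 × 125 × 1.78788 ≈ 1564.39 mg.

1564 mg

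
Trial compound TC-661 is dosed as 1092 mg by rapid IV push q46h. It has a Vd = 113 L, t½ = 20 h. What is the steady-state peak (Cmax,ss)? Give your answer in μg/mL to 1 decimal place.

12.1 μg/mL

Over one 46-h interval, 46/20 ≈ 2.3 half-lives elapse, leaving f ≈ 0.2031 of each dose.
Accumulation ratio R = 1/(1 − f) ≈ 1/0.7969 ≈ 1.2549.
Each bolus raises the concentration by D/Vd = 1092/113 ≈ 9.664 μg/mL.
Steady-state peak Cmax,ss = C₀·R ≈ 9.664 × 1.2549 ≈ 12.127 μg/mL.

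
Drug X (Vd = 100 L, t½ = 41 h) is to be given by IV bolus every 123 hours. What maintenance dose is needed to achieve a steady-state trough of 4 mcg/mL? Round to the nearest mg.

2800 mg

τ/t½ = 123/41 ≈ 3, so f = (1/2)^(123/41) ≈ 0.125000.
Cmin,ss = (D/Vd)·f/(1−f), so D = Cmin,ss·Vd·(1−f)/f.
D = 4 × 100 × (1−f)/f ≈ 4 × 100 × 7.00000 ≈ 2800.00 mg.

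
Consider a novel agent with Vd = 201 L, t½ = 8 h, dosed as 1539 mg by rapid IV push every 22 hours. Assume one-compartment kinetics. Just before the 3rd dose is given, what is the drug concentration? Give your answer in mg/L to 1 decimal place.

f = (1/2)^(τ/t½) = (1/2)^(22/8) ≈ 0.1487.
C₀ = D/Vd = 1539/201 ≈ 7.657 mg/L.
Before the 3rd dose, 2 doses have been given. Superposition: Cmin = C₀·(f + f²).
≈ 7.657 × (0.1487 + 0.0221) ≈ 7.657 × 0.1708 ≈ 1.308 mg/L.

1.3 mg/L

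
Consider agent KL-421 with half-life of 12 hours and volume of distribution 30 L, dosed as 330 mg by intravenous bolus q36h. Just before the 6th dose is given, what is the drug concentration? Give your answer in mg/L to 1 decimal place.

1.6 mg/L

f = (1/2)^(τ/t½) = (1/2)^(36/12) ≈ 0.1250.
C₀ = D/Vd = 330/30 ≈ 11.000 mg/L.
Before the 6th dose, 5 doses have been given. Superposition: Cmin = C₀·(f + f² + … + f^5).
≈ 11.000 × (0.1250 + 0.0156 + 0.0020 + 0.0002 + 0.0000) ≈ 11.000 × 0.1428 ≈ 1.571 mg/L.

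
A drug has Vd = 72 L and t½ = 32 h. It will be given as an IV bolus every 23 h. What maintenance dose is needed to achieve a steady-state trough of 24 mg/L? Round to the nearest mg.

1116 mg

τ/t½ = 23/32 ≈ 0.71875, so f = (1/2)^(23/32) ≈ 0.607624.
Cmin,ss = (D/Vd)·f/(1−f), so D = Cmin,ss·Vd·(1−f)/f.
D = 24 × 72 × (1−f)/f ≈ 24 × 72 × 0.64575 ≈ 1115.86 mg.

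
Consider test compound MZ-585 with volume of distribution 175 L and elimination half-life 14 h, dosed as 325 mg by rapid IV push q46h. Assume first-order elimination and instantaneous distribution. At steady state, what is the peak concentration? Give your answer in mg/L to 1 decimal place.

Over one 46-h interval, 46/14 ≈ 3.2857 half-lives elapse, leaving f ≈ 0.1025 of each dose.
At steady state, accumulation factor R = 1/(1 − e^(−kτ)) ≈ 1.1142.
Single-dose peak C₀ = D/Vd = 325/175 ≈ 1.857 mg/L.
Steady-state peak Cmax,ss = C₀·R ≈ 1.857 × 1.1142 ≈ 2.069 mg/L.

2.1 mg/L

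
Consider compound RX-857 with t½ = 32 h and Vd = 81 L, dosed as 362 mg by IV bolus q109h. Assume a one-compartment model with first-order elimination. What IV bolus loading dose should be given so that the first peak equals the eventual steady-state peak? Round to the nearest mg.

400 mg

f = (1/2)^(109/32) ≈ 0.094323; accumulation ratio R = 1/(1−f) ≈ 1.10415.
Loading dose to hit Cmax,ss on first dose: D_load = D_maint·R ≈ 362 × 1.10415 ≈ 399.70 mg.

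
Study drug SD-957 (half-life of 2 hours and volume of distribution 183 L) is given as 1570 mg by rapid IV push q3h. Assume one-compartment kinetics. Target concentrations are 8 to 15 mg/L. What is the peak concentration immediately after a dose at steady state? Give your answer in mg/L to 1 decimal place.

Over one 3-h interval, 3/2 ≈ 1.5 half-lives elapse, leaving f ≈ 0.3536 of each dose.
At steady state, accumulation factor R = 1/(1 − e^(−kτ)) ≈ 1.5470.
Each bolus raises the concentration by D/Vd = 1570/183 ≈ 8.579 mg/L.
Steady-state peak Cmax,ss = C₀·R ≈ 8.579 × 1.5470 ≈ 13.272 mg/L.
Peak 13.3 mg/L vs MTC 15 mg/L: below toxic threshold.

13.3 mg/L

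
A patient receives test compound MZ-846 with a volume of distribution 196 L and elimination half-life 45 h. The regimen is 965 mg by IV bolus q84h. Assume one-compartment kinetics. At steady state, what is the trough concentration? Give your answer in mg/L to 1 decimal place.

1.9 mg/L

τ/t½ = 84/45 ≈ 1.8667, so fraction remaining f = (1/2)^(84/45) ≈ 0.2742.
Single-dose peak C₀ = D/Vd = 965/196 ≈ 4.923 mg/L.
Steady-state trough Cmin,ss = C₀·f/(1−f) ≈ 4.923 × 0.2742/0.7258 ≈ 1.860 mg/L.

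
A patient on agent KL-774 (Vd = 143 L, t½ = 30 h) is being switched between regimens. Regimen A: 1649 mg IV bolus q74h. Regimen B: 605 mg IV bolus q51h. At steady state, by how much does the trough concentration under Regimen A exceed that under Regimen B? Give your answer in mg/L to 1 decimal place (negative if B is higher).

Regimen A: f = (1/2)^(74/30) ≈ 0.1809; Cmin,ss = (1649/143)·f/(1−f) ≈ 2.547 mg/L.
Regimen B: f = (1/2)^(51/30) ≈ 0.3078; Cmin,ss = (605/143)·f/(1−f) ≈ 1.881 mg/L.
Difference ≈ 2.547 − 1.881 ≈ 0.666 mg/L.

0.7 mg/L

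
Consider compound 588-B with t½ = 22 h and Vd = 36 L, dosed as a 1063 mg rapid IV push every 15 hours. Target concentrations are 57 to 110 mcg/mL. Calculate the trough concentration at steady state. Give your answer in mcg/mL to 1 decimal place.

k = ln2/t½ = ln2/22 ≈ 0.031507 h⁻¹; fraction remaining f = e^(−kτ) = e^(−0.031507×15) ≈ 0.6234.
Single-dose peak C₀ = D/Vd = 1063/36 ≈ 29.528 mcg/mL.
Steady-state trough Cmin,ss = C₀·f/(1−f) ≈ 29.528 × 0.6234/0.3766 ≈ 48.879 mcg/mL.
Trough 48.9 mcg/mL vs MEC 57 mcg/mL: subtherapeutic.

48.9 mcg/mL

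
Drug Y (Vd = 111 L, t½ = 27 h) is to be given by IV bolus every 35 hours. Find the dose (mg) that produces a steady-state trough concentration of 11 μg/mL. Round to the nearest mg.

τ/t½ = 35/27 ≈ 1.2963, so f = (1/2)^(35/27) ≈ 0.407170.
Cmin,ss = (D/Vd)·f/(1−f), so D = Cmin,ss·Vd·(1−f)/f.
D = 11 × 111 × (1−f)/f ≈ 11 × 111 × 1.45598 ≈ 1777.75 mg.

1778 mg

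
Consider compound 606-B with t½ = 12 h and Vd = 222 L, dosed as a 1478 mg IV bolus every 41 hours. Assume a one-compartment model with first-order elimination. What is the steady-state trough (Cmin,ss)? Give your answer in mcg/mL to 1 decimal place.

0.7 mcg/mL

k = ln2/t½ = ln2/12 ≈ 0.057762 h⁻¹; fraction remaining f = e^(−kτ) = e^(−0.057762×41) ≈ 0.0936.
Each bolus raises the concentration by D/Vd = 1478/222 ≈ 6.658 mcg/mL.
Steady-state trough Cmin,ss = C₀·f/(1−f) ≈ 6.658 × 0.0936/0.9064 ≈ 0.688 mcg/mL.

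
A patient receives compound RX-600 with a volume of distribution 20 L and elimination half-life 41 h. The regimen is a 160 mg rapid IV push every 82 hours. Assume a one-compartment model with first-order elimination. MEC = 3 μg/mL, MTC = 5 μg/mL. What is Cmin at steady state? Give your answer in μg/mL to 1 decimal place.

2.7 μg/mL

τ = 82 h = 2 half-lives, so f = (1/2)^2 = 0.25.
At steady state, R = 1/(1 − 0.25) = 4/3.
Single-dose peak C₀ = D/Vd = 160/20 = 8 μg/mL.
Steady-state peak Cmax,ss = C₀·R = 8 × 4/3 ≈ 10.667 μg/mL.
Steady-state trough Cmin,ss = Cmax,ss·f ≈ 10.667 × 0.25 ≈ 2.667 μg/mL.
Trough 2.7 μg/mL vs MEC 3 μg/mL: subtherapeutic.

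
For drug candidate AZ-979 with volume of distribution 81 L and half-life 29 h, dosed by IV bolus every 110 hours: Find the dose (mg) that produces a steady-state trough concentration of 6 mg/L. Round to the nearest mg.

6251 mg

τ/t½ = 110/29 ≈ 3.7931, so f = (1/2)^(110/29) ≈ 0.072138.
Cmin,ss = (D/Vd)·f/(1−f), so D = Cmin,ss·Vd·(1−f)/f.
D = 6 × 81 × (1−f)/f ≈ 6 × 81 × 12.86232 ≈ 6251.09 mg.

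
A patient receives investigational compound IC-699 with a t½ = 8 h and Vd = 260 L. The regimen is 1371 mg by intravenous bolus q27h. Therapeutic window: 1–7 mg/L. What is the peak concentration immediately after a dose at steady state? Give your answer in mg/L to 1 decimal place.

5.8 mg/L

τ/t½ = 27/8 ≈ 3.375, so fraction remaining f = (1/2)^(27/8) ≈ 0.0964.
At steady state, accumulation factor R = 1/(1 − e^(−kτ)) ≈ 1.1067.
Each bolus raises the concentration by D/Vd = 1371/260 ≈ 5.273 mg/L.
Steady-state peak Cmax,ss = C₀·R ≈ 5.273 × 1.1067 ≈ 5.836 mg/L.
Peak 5.8 mg/L vs MTC 7 mg/L: below toxic threshold.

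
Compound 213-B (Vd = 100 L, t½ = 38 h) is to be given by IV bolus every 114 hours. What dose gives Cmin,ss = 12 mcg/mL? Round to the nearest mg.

8400 mg

τ/t½ = 114/38 ≈ 3, so f = (1/2)^(114/38) ≈ 0.125000.
Cmin,ss = (D/Vd)·f/(1−f), so D = Cmin,ss·Vd·(1−f)/f.
D = 12 × 100 × (1−f)/f ≈ 12 × 100 × 7.00000 ≈ 8400.00 mg.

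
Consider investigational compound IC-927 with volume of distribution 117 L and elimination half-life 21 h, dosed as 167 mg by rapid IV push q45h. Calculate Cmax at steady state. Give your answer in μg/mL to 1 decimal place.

1.8 μg/mL

τ/t½ = 45/21 ≈ 2.1429, so fraction remaining f = (1/2)^(45/21) ≈ 0.2264.
At steady state, accumulation factor R = 1/(1 − e^(−kτ)) ≈ 1.2927.
Each bolus raises the concentration by D/Vd = 167/117 ≈ 1.427 μg/mL.
Steady-state peak Cmax,ss = C₀·R ≈ 1.427 × 1.2927 ≈ 1.845 μg/mL.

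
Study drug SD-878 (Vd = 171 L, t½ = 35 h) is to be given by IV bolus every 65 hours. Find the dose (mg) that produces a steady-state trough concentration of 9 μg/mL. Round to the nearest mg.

4037 mg

τ/t½ = 65/35 ≈ 1.8571, so f = (1/2)^(65/35) ≈ 0.276022.
Cmin,ss = (D/Vd)·f/(1−f), so D = Cmin,ss·Vd·(1−f)/f.
D = 9 × 171 × (1−f)/f ≈ 9 × 171 × 2.62290 ≈ 4036.64 mg.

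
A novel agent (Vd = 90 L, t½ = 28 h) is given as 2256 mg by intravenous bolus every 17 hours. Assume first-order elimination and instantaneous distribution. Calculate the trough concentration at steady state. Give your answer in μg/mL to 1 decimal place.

47.9 μg/mL

k = ln2/t½ = ln2/28 ≈ 0.024755 h⁻¹; fraction remaining f = e^(−kτ) = e^(−0.024755×17) ≈ 0.6565.
Single-dose peak C₀ = D/Vd = 2256/90 ≈ 25.067 μg/mL.
Steady-state trough Cmin,ss = C₀·f/(1−f) ≈ 25.067 × 0.6565/0.3435 ≈ 47.908 μg/mL.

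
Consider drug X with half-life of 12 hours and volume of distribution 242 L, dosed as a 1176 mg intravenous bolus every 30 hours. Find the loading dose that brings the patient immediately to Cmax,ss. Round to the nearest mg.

1429 mg

f = (1/2)^(30/12) ≈ 0.176777; accumulation ratio R = 1/(1−f) ≈ 1.21474.
Loading dose to hit Cmax,ss on first dose: D_load = D_maint·R ≈ 1176 × 1.21474 ≈ 1428.53 mg.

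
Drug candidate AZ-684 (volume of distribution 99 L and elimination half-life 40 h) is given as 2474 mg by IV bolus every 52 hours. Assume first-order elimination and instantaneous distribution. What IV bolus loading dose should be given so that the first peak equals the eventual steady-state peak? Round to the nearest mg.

4166 mg

f = (1/2)^(52/40) ≈ 0.406126; accumulation ratio R = 1/(1−f) ≈ 1.68386.
Loading dose to hit Cmax,ss on first dose: D_load = D_maint·R ≈ 2474 × 1.68386 ≈ 4165.87 mg.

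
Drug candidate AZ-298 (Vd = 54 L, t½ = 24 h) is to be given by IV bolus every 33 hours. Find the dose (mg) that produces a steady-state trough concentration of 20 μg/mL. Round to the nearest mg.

τ/t½ = 33/24 ≈ 1.375, so f = (1/2)^(33/24) ≈ 0.385553.
Cmin,ss = (D/Vd)·f/(1−f), so D = Cmin,ss·Vd·(1−f)/f.
D = 20 × 54 × (1−f)/f ≈ 20 × 54 × 1.59368 ≈ 1721.17 mg.

1721 mg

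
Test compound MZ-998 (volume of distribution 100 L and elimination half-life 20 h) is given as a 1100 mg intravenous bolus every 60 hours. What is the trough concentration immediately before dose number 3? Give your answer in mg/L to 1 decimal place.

1.5 mg/L

f = (1/2)^(τ/t½) = (1/2)^(60/20) ≈ 0.1250.
C₀ = D/Vd = 1100/100 ≈ 11.000 mg/L.
Before the 3rd dose, 2 doses have been given. Superposition: Cmin = C₀·(f + f²).
≈ 11.000 × (0.1250 + 0.0156) ≈ 11.000 × 0.1406 ≈ 1.547 mg/L.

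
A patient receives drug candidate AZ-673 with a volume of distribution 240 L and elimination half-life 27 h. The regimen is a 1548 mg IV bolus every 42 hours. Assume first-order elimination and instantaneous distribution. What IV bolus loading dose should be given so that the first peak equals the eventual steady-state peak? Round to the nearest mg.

2346 mg

f = (1/2)^(42/27) ≈ 0.340198; accumulation ratio R = 1/(1−f) ≈ 1.51561.
Loading dose to hit Cmax,ss on first dose: D_load = D_maint·R ≈ 1548 × 1.51561 ≈ 2346.16 mg.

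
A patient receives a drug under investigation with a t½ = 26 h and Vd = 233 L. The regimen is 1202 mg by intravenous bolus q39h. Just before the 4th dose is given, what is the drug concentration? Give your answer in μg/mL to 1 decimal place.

f = (1/2)^(τ/t½) = (1/2)^(39/26) ≈ 0.3536.
C₀ = D/Vd = 1202/233 ≈ 5.159 μg/mL.
Before the 4th dose, 3 doses have been given. Superposition: Cmin = C₀·(f + f² + … + f^3).
≈ 5.159 × (0.3536 + 0.1250 + 0.0442) ≈ 5.159 × 0.5228 ≈ 2.697 μg/mL.

2.7 μg/mL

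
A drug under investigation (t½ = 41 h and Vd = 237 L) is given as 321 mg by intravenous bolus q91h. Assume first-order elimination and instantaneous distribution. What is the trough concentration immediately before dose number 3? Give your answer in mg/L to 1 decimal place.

0.4 mg/L

f = (1/2)^(τ/t½) = (1/2)^(91/41) ≈ 0.2147.
C₀ = D/Vd = 321/237 ≈ 1.354 mg/L.
Before the 3rd dose, 2 doses have been given. Superposition: Cmin = C₀·(f + f²).
≈ 1.354 × (0.2147 + 0.0461) ≈ 1.354 × 0.2608 ≈ 0.353 mg/L.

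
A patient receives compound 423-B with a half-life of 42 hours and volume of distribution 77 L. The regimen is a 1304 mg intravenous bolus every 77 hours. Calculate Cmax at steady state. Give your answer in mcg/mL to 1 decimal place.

23.5 mcg/mL

τ/t½ = 77/42 ≈ 1.8333, so fraction remaining f = (1/2)^(77/42) ≈ 0.2806.
Accumulation ratio R = 1/(1 − f) ≈ 1/0.7194 ≈ 1.3900.
Single-dose peak C₀ = D/Vd = 1304/77 ≈ 16.935 mcg/mL.
Steady-state peak Cmax,ss = C₀·R ≈ 16.935 × 1.3900 ≈ 23.540 mcg/mL.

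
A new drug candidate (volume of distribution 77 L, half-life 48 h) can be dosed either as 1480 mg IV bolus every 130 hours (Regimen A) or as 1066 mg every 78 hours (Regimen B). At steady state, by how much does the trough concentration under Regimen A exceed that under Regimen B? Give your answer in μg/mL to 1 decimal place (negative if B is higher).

-3.2 μg/mL

Regimen A: f = (1/2)^(130/48) ≈ 0.1530; Cmin,ss = (1480/77)·f/(1−f) ≈ 3.472 μg/mL.
Regimen B: f = (1/2)^(78/48) ≈ 0.3242; Cmin,ss = (1066/77)·f/(1−f) ≈ 6.641 μg/mL.
Difference ≈ 3.472 − 6.641 ≈ -3.169 μg/mL.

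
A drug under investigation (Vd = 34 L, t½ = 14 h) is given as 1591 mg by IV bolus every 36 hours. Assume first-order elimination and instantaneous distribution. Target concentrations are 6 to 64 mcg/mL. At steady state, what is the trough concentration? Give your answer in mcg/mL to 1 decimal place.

k = ln2/t½ = ln2/14 ≈ 0.049511 h⁻¹; fraction remaining f = e^(−kτ) = e^(−0.049511×36) ≈ 0.1682.
At steady state, accumulation factor R = 1/(1 − e^(−kτ)) ≈ 1.2022.
Single-dose peak C₀ = D/Vd = 1591/34 ≈ 46.794 mcg/mL.
Cmax,ss = C₀/(1 − f) ≈ 46.794/0.8318 ≈ 56.256 mcg/mL.
One interval later, Cmin,ss = Cmax,ss·e^(−kτ) ≈ 56.256 × 0.1682 ≈ 9.462 mcg/mL.
Trough 9.5 mcg/mL vs MEC 6 mcg/mL: adequate.

9.5 mcg/mL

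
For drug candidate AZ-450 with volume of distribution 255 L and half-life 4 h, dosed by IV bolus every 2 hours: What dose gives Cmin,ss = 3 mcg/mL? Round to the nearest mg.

τ/t½ = 2/4 ≈ 0.5, so f = (1/2)^(2/4) ≈ 0.707107.
Cmin,ss = (D/Vd)·f/(1−f), so D = Cmin,ss·Vd·(1−f)/f.
D = 3 × 255 × (1−f)/f ≈ 3 × 255 × 0.41421 ≈ 316.87 mg.

317 mg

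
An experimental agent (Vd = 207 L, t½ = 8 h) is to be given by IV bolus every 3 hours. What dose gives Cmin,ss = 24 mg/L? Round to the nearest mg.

1475 mg

τ/t½ = 3/8 ≈ 0.375, so f = (1/2)^(3/8) ≈ 0.771105.
Cmin,ss = (D/Vd)·f/(1−f), so D = Cmin,ss·Vd·(1−f)/f.
D = 24 × 207 × (1−f)/f ≈ 24 × 207 × 0.29684 ≈ 1474.70 mg.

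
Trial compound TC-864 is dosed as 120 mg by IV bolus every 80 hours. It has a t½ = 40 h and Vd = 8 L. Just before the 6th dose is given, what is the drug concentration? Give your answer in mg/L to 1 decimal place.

5.0 mg/L

f = (1/2)^(τ/t½) = (1/2)^(80/40) ≈ 0.2500.
C₀ = D/Vd = 120/8 ≈ 15.000 mg/L.
Before the 6th dose, 5 doses have been given. Superposition: Cmin = C₀·(f + f² + … + f^5).
≈ 15.000 × (0.2500 + 0.0625 + 0.0156 + 0.0039 + 0.0010) ≈ 15.000 × 0.3330 ≈ 4.995 mg/L.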